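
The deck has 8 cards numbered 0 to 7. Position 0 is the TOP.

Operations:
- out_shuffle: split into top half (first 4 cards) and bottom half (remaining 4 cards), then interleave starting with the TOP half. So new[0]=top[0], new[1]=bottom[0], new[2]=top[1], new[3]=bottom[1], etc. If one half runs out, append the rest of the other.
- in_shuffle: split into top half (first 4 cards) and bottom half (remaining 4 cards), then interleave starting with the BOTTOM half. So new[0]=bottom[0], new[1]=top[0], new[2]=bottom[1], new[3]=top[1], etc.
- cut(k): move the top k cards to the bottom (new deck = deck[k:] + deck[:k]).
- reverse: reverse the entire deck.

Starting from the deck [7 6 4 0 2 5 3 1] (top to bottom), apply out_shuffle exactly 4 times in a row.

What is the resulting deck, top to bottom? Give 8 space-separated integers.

Answer: 7 2 6 5 4 3 0 1

Derivation:
After op 1 (out_shuffle): [7 2 6 5 4 3 0 1]
After op 2 (out_shuffle): [7 4 2 3 6 0 5 1]
After op 3 (out_shuffle): [7 6 4 0 2 5 3 1]
After op 4 (out_shuffle): [7 2 6 5 4 3 0 1]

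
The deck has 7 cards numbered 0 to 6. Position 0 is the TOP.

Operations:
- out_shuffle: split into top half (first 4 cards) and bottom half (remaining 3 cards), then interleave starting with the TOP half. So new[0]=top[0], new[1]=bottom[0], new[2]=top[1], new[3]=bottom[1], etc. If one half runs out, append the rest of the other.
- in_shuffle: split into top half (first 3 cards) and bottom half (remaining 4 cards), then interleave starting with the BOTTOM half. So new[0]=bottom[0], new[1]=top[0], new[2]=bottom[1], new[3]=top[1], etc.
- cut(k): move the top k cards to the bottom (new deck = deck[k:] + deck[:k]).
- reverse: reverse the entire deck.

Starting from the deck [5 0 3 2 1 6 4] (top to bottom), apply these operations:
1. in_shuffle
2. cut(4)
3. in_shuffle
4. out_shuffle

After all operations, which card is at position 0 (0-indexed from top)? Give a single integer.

After op 1 (in_shuffle): [2 5 1 0 6 3 4]
After op 2 (cut(4)): [6 3 4 2 5 1 0]
After op 3 (in_shuffle): [2 6 5 3 1 4 0]
After op 4 (out_shuffle): [2 1 6 4 5 0 3]
Position 0: card 2.

Answer: 2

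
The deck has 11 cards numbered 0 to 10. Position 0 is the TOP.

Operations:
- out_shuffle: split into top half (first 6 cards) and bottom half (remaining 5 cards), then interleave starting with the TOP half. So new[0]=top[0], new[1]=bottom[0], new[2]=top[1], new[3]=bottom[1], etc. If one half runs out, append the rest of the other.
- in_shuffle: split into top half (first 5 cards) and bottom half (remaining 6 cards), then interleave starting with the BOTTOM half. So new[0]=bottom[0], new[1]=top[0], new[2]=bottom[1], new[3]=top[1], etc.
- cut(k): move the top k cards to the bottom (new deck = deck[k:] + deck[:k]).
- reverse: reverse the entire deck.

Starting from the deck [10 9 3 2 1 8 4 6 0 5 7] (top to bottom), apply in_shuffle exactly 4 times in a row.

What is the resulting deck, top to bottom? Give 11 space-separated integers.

After op 1 (in_shuffle): [8 10 4 9 6 3 0 2 5 1 7]
After op 2 (in_shuffle): [3 8 0 10 2 4 5 9 1 6 7]
After op 3 (in_shuffle): [4 3 5 8 9 0 1 10 6 2 7]
After op 4 (in_shuffle): [0 4 1 3 10 5 6 8 2 9 7]

Answer: 0 4 1 3 10 5 6 8 2 9 7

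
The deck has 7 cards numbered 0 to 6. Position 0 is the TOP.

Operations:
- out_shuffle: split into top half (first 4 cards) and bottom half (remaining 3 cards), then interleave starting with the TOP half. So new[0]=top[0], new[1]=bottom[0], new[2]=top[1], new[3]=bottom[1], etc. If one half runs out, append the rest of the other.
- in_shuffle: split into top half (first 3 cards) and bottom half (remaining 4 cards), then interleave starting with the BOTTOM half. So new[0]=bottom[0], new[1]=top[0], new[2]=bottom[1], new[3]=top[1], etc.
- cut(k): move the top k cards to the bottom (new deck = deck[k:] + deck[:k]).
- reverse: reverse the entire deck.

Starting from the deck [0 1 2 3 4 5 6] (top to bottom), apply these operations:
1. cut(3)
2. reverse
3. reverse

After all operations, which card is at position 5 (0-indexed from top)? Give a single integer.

After op 1 (cut(3)): [3 4 5 6 0 1 2]
After op 2 (reverse): [2 1 0 6 5 4 3]
After op 3 (reverse): [3 4 5 6 0 1 2]
Position 5: card 1.

Answer: 1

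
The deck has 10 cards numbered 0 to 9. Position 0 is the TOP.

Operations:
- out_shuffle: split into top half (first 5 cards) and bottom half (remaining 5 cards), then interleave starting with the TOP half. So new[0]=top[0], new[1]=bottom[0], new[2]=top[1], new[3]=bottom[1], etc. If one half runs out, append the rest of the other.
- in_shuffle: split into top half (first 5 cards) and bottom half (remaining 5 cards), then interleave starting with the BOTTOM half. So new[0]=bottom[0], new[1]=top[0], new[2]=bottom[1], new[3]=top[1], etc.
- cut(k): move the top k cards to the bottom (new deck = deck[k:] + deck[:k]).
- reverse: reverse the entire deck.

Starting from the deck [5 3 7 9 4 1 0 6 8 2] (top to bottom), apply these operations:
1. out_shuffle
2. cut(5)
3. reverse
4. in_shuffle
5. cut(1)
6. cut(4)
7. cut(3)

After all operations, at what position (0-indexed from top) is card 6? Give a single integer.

Answer: 0

Derivation:
After op 1 (out_shuffle): [5 1 3 0 7 6 9 8 4 2]
After op 2 (cut(5)): [6 9 8 4 2 5 1 3 0 7]
After op 3 (reverse): [7 0 3 1 5 2 4 8 9 6]
After op 4 (in_shuffle): [2 7 4 0 8 3 9 1 6 5]
After op 5 (cut(1)): [7 4 0 8 3 9 1 6 5 2]
After op 6 (cut(4)): [3 9 1 6 5 2 7 4 0 8]
After op 7 (cut(3)): [6 5 2 7 4 0 8 3 9 1]
Card 6 is at position 0.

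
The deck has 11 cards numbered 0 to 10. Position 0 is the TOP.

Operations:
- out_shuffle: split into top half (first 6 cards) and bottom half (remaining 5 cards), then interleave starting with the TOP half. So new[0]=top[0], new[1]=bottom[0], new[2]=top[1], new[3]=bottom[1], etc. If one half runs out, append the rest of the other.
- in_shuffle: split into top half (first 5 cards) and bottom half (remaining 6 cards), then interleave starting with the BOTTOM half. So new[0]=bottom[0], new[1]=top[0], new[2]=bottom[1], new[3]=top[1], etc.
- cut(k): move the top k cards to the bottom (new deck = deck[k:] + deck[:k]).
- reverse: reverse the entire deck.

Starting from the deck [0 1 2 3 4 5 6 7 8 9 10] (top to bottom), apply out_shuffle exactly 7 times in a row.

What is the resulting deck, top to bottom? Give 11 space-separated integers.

After op 1 (out_shuffle): [0 6 1 7 2 8 3 9 4 10 5]
After op 2 (out_shuffle): [0 3 6 9 1 4 7 10 2 5 8]
After op 3 (out_shuffle): [0 7 3 10 6 2 9 5 1 8 4]
After op 4 (out_shuffle): [0 9 7 5 3 1 10 8 6 4 2]
After op 5 (out_shuffle): [0 10 9 8 7 6 5 4 3 2 1]
After op 6 (out_shuffle): [0 5 10 4 9 3 8 2 7 1 6]
After op 7 (out_shuffle): [0 8 5 2 10 7 4 1 9 6 3]

Answer: 0 8 5 2 10 7 4 1 9 6 3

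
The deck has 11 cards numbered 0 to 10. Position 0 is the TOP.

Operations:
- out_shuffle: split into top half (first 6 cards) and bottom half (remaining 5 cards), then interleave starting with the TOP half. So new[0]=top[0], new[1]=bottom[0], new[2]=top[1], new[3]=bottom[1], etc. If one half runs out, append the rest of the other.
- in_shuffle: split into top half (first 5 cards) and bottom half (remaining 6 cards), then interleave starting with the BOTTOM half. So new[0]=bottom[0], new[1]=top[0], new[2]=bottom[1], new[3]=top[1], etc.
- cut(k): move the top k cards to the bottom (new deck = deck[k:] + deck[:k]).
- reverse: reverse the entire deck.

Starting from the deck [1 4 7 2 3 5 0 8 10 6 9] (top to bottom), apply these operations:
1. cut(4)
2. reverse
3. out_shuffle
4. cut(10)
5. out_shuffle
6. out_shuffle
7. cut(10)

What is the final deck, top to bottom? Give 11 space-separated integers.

After op 1 (cut(4)): [3 5 0 8 10 6 9 1 4 7 2]
After op 2 (reverse): [2 7 4 1 9 6 10 8 0 5 3]
After op 3 (out_shuffle): [2 10 7 8 4 0 1 5 9 3 6]
After op 4 (cut(10)): [6 2 10 7 8 4 0 1 5 9 3]
After op 5 (out_shuffle): [6 0 2 1 10 5 7 9 8 3 4]
After op 6 (out_shuffle): [6 7 0 9 2 8 1 3 10 4 5]
After op 7 (cut(10)): [5 6 7 0 9 2 8 1 3 10 4]

Answer: 5 6 7 0 9 2 8 1 3 10 4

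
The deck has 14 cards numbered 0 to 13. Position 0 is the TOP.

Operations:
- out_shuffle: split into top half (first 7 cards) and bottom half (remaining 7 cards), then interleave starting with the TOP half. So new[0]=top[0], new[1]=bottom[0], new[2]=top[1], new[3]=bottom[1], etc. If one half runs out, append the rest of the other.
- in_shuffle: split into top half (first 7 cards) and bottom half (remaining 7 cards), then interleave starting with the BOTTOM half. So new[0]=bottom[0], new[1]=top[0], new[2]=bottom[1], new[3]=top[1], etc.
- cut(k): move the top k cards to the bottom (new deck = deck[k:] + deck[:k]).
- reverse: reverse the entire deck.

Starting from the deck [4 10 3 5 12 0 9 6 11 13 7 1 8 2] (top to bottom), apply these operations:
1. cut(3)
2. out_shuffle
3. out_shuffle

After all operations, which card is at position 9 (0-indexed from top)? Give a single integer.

After op 1 (cut(3)): [5 12 0 9 6 11 13 7 1 8 2 4 10 3]
After op 2 (out_shuffle): [5 7 12 1 0 8 9 2 6 4 11 10 13 3]
After op 3 (out_shuffle): [5 2 7 6 12 4 1 11 0 10 8 13 9 3]
Position 9: card 10.

Answer: 10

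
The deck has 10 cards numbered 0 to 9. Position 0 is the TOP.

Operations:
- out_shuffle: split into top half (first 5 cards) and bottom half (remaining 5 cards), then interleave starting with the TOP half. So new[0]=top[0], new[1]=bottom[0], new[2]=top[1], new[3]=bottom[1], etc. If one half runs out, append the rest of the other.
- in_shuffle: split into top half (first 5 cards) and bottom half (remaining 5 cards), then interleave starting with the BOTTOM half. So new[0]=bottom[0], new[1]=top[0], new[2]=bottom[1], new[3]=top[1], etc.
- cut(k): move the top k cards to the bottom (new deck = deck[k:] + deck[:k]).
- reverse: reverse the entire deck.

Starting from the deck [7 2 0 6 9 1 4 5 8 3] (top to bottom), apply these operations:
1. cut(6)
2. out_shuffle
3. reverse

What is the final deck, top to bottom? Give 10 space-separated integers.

After op 1 (cut(6)): [4 5 8 3 7 2 0 6 9 1]
After op 2 (out_shuffle): [4 2 5 0 8 6 3 9 7 1]
After op 3 (reverse): [1 7 9 3 6 8 0 5 2 4]

Answer: 1 7 9 3 6 8 0 5 2 4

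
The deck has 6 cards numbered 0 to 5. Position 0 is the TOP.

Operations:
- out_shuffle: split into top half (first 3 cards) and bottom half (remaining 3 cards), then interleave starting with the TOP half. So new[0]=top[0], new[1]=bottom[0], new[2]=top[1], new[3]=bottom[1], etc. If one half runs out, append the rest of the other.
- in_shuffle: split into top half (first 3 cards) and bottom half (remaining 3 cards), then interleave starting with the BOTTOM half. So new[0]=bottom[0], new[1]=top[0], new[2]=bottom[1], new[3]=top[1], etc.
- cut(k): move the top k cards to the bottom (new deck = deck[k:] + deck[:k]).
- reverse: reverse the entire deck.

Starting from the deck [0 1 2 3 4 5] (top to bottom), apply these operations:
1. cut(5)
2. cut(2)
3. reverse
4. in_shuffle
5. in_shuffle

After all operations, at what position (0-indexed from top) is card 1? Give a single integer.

Answer: 2

Derivation:
After op 1 (cut(5)): [5 0 1 2 3 4]
After op 2 (cut(2)): [1 2 3 4 5 0]
After op 3 (reverse): [0 5 4 3 2 1]
After op 4 (in_shuffle): [3 0 2 5 1 4]
After op 5 (in_shuffle): [5 3 1 0 4 2]
Card 1 is at position 2.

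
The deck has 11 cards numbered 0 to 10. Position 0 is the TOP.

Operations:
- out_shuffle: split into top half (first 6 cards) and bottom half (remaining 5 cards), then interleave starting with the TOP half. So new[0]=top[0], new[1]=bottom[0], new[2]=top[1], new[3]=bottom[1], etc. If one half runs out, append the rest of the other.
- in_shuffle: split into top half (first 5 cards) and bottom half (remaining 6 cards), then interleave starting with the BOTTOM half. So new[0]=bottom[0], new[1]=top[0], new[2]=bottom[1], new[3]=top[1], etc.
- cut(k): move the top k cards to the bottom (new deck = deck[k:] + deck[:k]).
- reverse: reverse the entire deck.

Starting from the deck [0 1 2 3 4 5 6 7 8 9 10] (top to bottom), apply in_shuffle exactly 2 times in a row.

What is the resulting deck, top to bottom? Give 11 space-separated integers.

Answer: 2 5 8 0 3 6 9 1 4 7 10

Derivation:
After op 1 (in_shuffle): [5 0 6 1 7 2 8 3 9 4 10]
After op 2 (in_shuffle): [2 5 8 0 3 6 9 1 4 7 10]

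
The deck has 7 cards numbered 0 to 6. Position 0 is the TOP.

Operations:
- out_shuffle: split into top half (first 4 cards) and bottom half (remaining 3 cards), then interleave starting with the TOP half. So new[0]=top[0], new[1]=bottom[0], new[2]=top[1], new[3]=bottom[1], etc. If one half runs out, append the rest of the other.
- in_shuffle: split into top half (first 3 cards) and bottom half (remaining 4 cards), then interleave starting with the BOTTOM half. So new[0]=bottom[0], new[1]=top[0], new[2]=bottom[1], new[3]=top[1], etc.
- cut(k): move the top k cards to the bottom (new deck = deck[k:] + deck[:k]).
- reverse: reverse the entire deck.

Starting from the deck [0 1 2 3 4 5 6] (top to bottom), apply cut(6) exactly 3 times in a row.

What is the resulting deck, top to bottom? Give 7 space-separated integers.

Answer: 4 5 6 0 1 2 3

Derivation:
After op 1 (cut(6)): [6 0 1 2 3 4 5]
After op 2 (cut(6)): [5 6 0 1 2 3 4]
After op 3 (cut(6)): [4 5 6 0 1 2 3]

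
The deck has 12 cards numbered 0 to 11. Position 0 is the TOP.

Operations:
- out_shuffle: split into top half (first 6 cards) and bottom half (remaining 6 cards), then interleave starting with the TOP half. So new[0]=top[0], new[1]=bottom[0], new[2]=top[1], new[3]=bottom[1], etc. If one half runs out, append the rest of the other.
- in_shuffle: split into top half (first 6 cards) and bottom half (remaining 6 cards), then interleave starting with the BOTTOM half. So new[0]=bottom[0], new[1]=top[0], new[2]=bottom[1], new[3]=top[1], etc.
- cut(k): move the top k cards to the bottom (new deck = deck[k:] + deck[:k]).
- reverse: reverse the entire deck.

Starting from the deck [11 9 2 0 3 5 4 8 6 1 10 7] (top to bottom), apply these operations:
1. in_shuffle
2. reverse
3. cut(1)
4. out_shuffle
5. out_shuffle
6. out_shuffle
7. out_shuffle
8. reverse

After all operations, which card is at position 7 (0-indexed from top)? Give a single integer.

Answer: 0

Derivation:
After op 1 (in_shuffle): [4 11 8 9 6 2 1 0 10 3 7 5]
After op 2 (reverse): [5 7 3 10 0 1 2 6 9 8 11 4]
After op 3 (cut(1)): [7 3 10 0 1 2 6 9 8 11 4 5]
After op 4 (out_shuffle): [7 6 3 9 10 8 0 11 1 4 2 5]
After op 5 (out_shuffle): [7 0 6 11 3 1 9 4 10 2 8 5]
After op 6 (out_shuffle): [7 9 0 4 6 10 11 2 3 8 1 5]
After op 7 (out_shuffle): [7 11 9 2 0 3 4 8 6 1 10 5]
After op 8 (reverse): [5 10 1 6 8 4 3 0 2 9 11 7]
Position 7: card 0.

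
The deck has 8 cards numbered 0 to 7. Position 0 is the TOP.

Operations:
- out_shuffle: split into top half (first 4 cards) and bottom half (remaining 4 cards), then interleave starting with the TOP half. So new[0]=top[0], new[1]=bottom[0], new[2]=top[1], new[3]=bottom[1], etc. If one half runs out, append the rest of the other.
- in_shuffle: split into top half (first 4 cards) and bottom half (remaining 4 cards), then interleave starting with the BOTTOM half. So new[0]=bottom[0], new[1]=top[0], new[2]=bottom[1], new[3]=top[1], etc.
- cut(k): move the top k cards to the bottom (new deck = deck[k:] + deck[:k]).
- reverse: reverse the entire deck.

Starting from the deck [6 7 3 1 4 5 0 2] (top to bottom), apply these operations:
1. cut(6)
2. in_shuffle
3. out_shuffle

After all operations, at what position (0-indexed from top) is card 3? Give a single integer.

After op 1 (cut(6)): [0 2 6 7 3 1 4 5]
After op 2 (in_shuffle): [3 0 1 2 4 6 5 7]
After op 3 (out_shuffle): [3 4 0 6 1 5 2 7]
Card 3 is at position 0.

Answer: 0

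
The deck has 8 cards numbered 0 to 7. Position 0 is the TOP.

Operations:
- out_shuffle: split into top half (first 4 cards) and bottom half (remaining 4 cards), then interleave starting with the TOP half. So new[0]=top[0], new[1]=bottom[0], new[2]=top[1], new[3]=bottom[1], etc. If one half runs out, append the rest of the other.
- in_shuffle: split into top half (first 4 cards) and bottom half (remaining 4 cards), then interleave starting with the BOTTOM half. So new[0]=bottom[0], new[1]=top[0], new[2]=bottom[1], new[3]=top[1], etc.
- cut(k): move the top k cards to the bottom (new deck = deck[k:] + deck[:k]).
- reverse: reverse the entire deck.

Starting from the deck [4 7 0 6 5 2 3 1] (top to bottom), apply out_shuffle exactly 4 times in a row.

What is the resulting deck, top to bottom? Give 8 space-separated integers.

After op 1 (out_shuffle): [4 5 7 2 0 3 6 1]
After op 2 (out_shuffle): [4 0 5 3 7 6 2 1]
After op 3 (out_shuffle): [4 7 0 6 5 2 3 1]
After op 4 (out_shuffle): [4 5 7 2 0 3 6 1]

Answer: 4 5 7 2 0 3 6 1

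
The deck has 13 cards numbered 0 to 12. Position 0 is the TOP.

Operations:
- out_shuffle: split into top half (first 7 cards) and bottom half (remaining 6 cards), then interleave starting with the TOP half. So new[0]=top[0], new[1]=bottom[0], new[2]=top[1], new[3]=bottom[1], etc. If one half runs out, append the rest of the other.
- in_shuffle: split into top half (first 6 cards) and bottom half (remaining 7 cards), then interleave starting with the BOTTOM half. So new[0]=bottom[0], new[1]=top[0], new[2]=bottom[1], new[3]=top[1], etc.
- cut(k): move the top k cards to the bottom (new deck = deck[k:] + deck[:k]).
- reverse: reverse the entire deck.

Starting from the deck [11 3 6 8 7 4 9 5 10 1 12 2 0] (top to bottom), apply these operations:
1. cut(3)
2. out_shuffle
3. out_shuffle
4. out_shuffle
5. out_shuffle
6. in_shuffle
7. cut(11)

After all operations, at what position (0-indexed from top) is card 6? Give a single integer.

Answer: 10

Derivation:
After op 1 (cut(3)): [8 7 4 9 5 10 1 12 2 0 11 3 6]
After op 2 (out_shuffle): [8 12 7 2 4 0 9 11 5 3 10 6 1]
After op 3 (out_shuffle): [8 11 12 5 7 3 2 10 4 6 0 1 9]
After op 4 (out_shuffle): [8 10 11 4 12 6 5 0 7 1 3 9 2]
After op 5 (out_shuffle): [8 0 10 7 11 1 4 3 12 9 6 2 5]
After op 6 (in_shuffle): [4 8 3 0 12 10 9 7 6 11 2 1 5]
After op 7 (cut(11)): [1 5 4 8 3 0 12 10 9 7 6 11 2]
Card 6 is at position 10.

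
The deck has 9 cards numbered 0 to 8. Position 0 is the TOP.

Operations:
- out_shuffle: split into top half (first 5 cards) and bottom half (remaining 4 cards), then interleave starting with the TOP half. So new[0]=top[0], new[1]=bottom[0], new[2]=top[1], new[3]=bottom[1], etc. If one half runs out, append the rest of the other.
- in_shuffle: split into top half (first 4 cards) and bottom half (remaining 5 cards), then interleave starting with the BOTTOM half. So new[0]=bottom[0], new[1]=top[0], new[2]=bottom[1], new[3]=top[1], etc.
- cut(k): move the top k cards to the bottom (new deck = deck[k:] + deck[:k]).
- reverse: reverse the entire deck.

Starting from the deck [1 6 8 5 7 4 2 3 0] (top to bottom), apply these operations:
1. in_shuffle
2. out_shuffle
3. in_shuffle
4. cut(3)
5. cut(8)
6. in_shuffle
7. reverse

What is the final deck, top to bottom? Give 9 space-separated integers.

Answer: 7 1 4 6 2 8 3 5 0

Derivation:
After op 1 (in_shuffle): [7 1 4 6 2 8 3 5 0]
After op 2 (out_shuffle): [7 8 1 3 4 5 6 0 2]
After op 3 (in_shuffle): [4 7 5 8 6 1 0 3 2]
After op 4 (cut(3)): [8 6 1 0 3 2 4 7 5]
After op 5 (cut(8)): [5 8 6 1 0 3 2 4 7]
After op 6 (in_shuffle): [0 5 3 8 2 6 4 1 7]
After op 7 (reverse): [7 1 4 6 2 8 3 5 0]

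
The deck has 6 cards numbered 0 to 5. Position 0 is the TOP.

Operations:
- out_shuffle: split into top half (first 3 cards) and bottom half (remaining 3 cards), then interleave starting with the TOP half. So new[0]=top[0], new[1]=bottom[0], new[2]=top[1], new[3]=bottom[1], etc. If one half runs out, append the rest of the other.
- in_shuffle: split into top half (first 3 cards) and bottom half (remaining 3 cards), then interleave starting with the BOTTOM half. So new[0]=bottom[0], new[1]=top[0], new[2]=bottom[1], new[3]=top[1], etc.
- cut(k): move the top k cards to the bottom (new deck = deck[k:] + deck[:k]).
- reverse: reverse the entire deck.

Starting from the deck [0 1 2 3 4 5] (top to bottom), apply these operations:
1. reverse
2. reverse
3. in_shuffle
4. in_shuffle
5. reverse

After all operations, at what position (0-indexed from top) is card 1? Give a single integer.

After op 1 (reverse): [5 4 3 2 1 0]
After op 2 (reverse): [0 1 2 3 4 5]
After op 3 (in_shuffle): [3 0 4 1 5 2]
After op 4 (in_shuffle): [1 3 5 0 2 4]
After op 5 (reverse): [4 2 0 5 3 1]
Card 1 is at position 5.

Answer: 5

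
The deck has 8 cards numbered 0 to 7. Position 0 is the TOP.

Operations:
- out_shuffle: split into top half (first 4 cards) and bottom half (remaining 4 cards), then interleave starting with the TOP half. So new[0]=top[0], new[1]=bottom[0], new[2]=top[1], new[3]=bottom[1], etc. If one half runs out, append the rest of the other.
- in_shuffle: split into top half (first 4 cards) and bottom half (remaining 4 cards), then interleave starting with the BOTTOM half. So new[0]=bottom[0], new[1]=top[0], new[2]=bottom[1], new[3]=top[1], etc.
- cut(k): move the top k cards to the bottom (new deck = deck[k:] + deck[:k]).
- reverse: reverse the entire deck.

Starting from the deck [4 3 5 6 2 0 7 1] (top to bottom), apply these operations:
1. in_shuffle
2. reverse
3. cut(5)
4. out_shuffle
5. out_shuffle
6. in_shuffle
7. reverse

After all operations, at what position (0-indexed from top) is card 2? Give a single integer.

After op 1 (in_shuffle): [2 4 0 3 7 5 1 6]
After op 2 (reverse): [6 1 5 7 3 0 4 2]
After op 3 (cut(5)): [0 4 2 6 1 5 7 3]
After op 4 (out_shuffle): [0 1 4 5 2 7 6 3]
After op 5 (out_shuffle): [0 2 1 7 4 6 5 3]
After op 6 (in_shuffle): [4 0 6 2 5 1 3 7]
After op 7 (reverse): [7 3 1 5 2 6 0 4]
Card 2 is at position 4.

Answer: 4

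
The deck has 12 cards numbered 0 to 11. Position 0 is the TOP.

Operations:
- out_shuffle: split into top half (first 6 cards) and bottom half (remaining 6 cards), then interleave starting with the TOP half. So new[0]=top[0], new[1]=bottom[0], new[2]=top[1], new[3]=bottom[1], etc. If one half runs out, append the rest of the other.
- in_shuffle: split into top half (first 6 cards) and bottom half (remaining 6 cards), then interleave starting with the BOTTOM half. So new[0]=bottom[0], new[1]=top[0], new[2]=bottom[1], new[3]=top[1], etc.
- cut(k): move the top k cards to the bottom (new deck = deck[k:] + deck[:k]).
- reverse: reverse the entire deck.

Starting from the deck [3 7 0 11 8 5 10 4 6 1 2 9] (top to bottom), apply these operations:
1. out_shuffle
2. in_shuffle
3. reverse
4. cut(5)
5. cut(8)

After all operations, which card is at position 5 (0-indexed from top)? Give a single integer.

After op 1 (out_shuffle): [3 10 7 4 0 6 11 1 8 2 5 9]
After op 2 (in_shuffle): [11 3 1 10 8 7 2 4 5 0 9 6]
After op 3 (reverse): [6 9 0 5 4 2 7 8 10 1 3 11]
After op 4 (cut(5)): [2 7 8 10 1 3 11 6 9 0 5 4]
After op 5 (cut(8)): [9 0 5 4 2 7 8 10 1 3 11 6]
Position 5: card 7.

Answer: 7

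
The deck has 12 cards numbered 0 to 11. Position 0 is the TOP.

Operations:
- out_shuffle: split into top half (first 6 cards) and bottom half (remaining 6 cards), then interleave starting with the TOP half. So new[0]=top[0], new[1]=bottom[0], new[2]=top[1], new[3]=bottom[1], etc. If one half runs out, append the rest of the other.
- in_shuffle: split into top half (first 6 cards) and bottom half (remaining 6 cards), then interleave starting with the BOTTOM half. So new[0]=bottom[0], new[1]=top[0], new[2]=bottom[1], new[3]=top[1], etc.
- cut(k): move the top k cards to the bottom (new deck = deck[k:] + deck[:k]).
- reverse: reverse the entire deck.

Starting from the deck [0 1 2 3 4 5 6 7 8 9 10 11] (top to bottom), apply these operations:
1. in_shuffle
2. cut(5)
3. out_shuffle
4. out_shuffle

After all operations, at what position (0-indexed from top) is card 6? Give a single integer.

Answer: 6

Derivation:
After op 1 (in_shuffle): [6 0 7 1 8 2 9 3 10 4 11 5]
After op 2 (cut(5)): [2 9 3 10 4 11 5 6 0 7 1 8]
After op 3 (out_shuffle): [2 5 9 6 3 0 10 7 4 1 11 8]
After op 4 (out_shuffle): [2 10 5 7 9 4 6 1 3 11 0 8]
Card 6 is at position 6.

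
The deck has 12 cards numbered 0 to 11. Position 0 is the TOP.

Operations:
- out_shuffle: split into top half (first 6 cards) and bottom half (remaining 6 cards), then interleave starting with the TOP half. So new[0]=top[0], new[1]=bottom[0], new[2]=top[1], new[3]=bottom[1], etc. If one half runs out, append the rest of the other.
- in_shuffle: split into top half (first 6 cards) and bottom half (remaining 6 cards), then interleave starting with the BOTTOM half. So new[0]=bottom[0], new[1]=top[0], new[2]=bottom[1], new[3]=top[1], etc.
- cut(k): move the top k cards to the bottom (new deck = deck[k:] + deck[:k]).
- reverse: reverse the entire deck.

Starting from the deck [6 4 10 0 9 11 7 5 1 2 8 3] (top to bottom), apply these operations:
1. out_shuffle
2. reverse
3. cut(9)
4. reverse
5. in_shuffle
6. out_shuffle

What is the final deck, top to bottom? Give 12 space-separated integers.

Answer: 8 6 5 0 11 7 10 2 3 4 1 9

Derivation:
After op 1 (out_shuffle): [6 7 4 5 10 1 0 2 9 8 11 3]
After op 2 (reverse): [3 11 8 9 2 0 1 10 5 4 7 6]
After op 3 (cut(9)): [4 7 6 3 11 8 9 2 0 1 10 5]
After op 4 (reverse): [5 10 1 0 2 9 8 11 3 6 7 4]
After op 5 (in_shuffle): [8 5 11 10 3 1 6 0 7 2 4 9]
After op 6 (out_shuffle): [8 6 5 0 11 7 10 2 3 4 1 9]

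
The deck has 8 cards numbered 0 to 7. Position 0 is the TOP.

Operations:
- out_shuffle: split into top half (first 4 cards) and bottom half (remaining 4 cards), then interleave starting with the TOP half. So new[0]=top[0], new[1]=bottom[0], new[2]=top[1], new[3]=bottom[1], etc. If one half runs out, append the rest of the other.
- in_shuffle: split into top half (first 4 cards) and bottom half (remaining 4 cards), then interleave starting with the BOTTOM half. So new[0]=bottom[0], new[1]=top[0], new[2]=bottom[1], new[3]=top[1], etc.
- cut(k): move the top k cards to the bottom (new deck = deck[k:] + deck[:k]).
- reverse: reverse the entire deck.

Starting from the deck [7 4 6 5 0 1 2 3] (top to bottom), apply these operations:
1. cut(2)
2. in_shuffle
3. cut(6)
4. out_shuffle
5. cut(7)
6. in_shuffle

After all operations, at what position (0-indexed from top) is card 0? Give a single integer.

After op 1 (cut(2)): [6 5 0 1 2 3 7 4]
After op 2 (in_shuffle): [2 6 3 5 7 0 4 1]
After op 3 (cut(6)): [4 1 2 6 3 5 7 0]
After op 4 (out_shuffle): [4 3 1 5 2 7 6 0]
After op 5 (cut(7)): [0 4 3 1 5 2 7 6]
After op 6 (in_shuffle): [5 0 2 4 7 3 6 1]
Card 0 is at position 1.

Answer: 1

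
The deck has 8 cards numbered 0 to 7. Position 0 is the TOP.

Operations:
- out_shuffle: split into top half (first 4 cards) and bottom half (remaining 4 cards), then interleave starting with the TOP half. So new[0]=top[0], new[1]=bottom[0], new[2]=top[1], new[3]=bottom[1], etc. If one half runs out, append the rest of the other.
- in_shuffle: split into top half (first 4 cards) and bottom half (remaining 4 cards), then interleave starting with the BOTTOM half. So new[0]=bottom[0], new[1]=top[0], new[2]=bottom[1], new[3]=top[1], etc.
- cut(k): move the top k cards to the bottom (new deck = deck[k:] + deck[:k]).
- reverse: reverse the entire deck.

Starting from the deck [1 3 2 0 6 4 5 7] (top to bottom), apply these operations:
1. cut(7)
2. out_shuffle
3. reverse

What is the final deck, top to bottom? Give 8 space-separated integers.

Answer: 5 2 4 3 6 1 0 7

Derivation:
After op 1 (cut(7)): [7 1 3 2 0 6 4 5]
After op 2 (out_shuffle): [7 0 1 6 3 4 2 5]
After op 3 (reverse): [5 2 4 3 6 1 0 7]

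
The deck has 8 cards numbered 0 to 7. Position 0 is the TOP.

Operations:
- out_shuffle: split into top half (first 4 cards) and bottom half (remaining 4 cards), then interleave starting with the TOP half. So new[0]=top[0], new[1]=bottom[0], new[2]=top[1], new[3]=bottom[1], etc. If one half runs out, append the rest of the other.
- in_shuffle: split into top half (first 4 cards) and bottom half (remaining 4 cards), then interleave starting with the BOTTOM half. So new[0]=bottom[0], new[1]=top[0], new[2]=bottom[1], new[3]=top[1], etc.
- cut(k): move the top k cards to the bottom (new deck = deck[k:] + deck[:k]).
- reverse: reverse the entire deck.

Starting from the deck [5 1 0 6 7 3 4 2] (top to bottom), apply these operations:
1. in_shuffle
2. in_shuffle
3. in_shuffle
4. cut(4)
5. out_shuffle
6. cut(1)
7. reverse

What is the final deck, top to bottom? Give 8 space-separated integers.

Answer: 6 7 5 3 1 4 0 2

Derivation:
After op 1 (in_shuffle): [7 5 3 1 4 0 2 6]
After op 2 (in_shuffle): [4 7 0 5 2 3 6 1]
After op 3 (in_shuffle): [2 4 3 7 6 0 1 5]
After op 4 (cut(4)): [6 0 1 5 2 4 3 7]
After op 5 (out_shuffle): [6 2 0 4 1 3 5 7]
After op 6 (cut(1)): [2 0 4 1 3 5 7 6]
After op 7 (reverse): [6 7 5 3 1 4 0 2]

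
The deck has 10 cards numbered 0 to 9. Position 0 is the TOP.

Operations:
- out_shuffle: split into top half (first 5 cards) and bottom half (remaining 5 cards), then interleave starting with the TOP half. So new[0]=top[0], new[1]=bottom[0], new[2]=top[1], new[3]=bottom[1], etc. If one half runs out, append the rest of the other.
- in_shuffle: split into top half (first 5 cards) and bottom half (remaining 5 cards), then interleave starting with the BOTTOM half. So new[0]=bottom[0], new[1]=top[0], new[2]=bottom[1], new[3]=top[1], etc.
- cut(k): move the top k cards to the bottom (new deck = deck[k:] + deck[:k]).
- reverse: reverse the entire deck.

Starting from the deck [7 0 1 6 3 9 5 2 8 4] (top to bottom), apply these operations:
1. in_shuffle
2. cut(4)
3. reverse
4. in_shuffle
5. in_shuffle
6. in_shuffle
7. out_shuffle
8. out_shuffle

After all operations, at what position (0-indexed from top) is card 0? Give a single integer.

After op 1 (in_shuffle): [9 7 5 0 2 1 8 6 4 3]
After op 2 (cut(4)): [2 1 8 6 4 3 9 7 5 0]
After op 3 (reverse): [0 5 7 9 3 4 6 8 1 2]
After op 4 (in_shuffle): [4 0 6 5 8 7 1 9 2 3]
After op 5 (in_shuffle): [7 4 1 0 9 6 2 5 3 8]
After op 6 (in_shuffle): [6 7 2 4 5 1 3 0 8 9]
After op 7 (out_shuffle): [6 1 7 3 2 0 4 8 5 9]
After op 8 (out_shuffle): [6 0 1 4 7 8 3 5 2 9]
Card 0 is at position 1.

Answer: 1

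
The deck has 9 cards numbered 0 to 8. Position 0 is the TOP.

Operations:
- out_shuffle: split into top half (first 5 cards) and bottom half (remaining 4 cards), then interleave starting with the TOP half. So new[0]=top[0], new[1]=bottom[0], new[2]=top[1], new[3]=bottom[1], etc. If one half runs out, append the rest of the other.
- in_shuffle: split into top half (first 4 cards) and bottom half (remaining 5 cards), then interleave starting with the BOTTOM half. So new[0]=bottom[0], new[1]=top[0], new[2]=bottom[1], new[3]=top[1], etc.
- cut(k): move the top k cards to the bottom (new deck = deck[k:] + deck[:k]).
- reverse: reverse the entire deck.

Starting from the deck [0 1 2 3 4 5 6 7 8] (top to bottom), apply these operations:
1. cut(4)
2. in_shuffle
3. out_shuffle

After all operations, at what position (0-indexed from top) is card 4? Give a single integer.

Answer: 2

Derivation:
After op 1 (cut(4)): [4 5 6 7 8 0 1 2 3]
After op 2 (in_shuffle): [8 4 0 5 1 6 2 7 3]
After op 3 (out_shuffle): [8 6 4 2 0 7 5 3 1]
Card 4 is at position 2.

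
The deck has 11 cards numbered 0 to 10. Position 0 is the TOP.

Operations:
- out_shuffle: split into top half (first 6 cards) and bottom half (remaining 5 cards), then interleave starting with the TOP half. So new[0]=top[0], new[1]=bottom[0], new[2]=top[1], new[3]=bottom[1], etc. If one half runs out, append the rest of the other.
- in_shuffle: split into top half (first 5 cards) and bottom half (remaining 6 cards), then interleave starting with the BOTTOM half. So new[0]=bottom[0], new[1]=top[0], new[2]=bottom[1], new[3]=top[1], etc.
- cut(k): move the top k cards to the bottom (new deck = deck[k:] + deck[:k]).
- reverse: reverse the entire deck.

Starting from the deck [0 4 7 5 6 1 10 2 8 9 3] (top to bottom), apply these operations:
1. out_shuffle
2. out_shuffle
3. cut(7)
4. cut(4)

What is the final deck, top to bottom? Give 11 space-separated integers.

Answer: 0 5 10 9 4 6 2 3 7 1 8

Derivation:
After op 1 (out_shuffle): [0 10 4 2 7 8 5 9 6 3 1]
After op 2 (out_shuffle): [0 5 10 9 4 6 2 3 7 1 8]
After op 3 (cut(7)): [3 7 1 8 0 5 10 9 4 6 2]
After op 4 (cut(4)): [0 5 10 9 4 6 2 3 7 1 8]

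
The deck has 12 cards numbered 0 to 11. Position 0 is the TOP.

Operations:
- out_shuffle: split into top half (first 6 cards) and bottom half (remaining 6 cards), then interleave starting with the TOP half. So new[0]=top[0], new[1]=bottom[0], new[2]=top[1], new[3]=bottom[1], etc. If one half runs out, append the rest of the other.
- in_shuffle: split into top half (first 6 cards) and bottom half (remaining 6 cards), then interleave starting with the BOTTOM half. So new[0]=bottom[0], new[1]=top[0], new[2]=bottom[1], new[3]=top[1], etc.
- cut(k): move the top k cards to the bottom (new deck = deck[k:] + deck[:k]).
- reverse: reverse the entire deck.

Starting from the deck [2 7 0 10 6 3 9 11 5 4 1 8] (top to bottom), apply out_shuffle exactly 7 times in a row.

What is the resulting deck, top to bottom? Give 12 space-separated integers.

After op 1 (out_shuffle): [2 9 7 11 0 5 10 4 6 1 3 8]
After op 2 (out_shuffle): [2 10 9 4 7 6 11 1 0 3 5 8]
After op 3 (out_shuffle): [2 11 10 1 9 0 4 3 7 5 6 8]
After op 4 (out_shuffle): [2 4 11 3 10 7 1 5 9 6 0 8]
After op 5 (out_shuffle): [2 1 4 5 11 9 3 6 10 0 7 8]
After op 6 (out_shuffle): [2 3 1 6 4 10 5 0 11 7 9 8]
After op 7 (out_shuffle): [2 5 3 0 1 11 6 7 4 9 10 8]

Answer: 2 5 3 0 1 11 6 7 4 9 10 8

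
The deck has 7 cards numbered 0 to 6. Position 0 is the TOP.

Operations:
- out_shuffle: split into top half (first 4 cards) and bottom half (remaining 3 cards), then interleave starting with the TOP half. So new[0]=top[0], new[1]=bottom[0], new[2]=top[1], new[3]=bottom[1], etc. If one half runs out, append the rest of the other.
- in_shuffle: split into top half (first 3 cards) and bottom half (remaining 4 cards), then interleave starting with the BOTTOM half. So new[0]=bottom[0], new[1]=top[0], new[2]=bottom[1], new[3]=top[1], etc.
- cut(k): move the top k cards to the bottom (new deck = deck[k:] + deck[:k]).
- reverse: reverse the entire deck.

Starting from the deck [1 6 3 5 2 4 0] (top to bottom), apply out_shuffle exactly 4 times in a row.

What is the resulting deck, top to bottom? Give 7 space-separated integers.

After op 1 (out_shuffle): [1 2 6 4 3 0 5]
After op 2 (out_shuffle): [1 3 2 0 6 5 4]
After op 3 (out_shuffle): [1 6 3 5 2 4 0]
After op 4 (out_shuffle): [1 2 6 4 3 0 5]

Answer: 1 2 6 4 3 0 5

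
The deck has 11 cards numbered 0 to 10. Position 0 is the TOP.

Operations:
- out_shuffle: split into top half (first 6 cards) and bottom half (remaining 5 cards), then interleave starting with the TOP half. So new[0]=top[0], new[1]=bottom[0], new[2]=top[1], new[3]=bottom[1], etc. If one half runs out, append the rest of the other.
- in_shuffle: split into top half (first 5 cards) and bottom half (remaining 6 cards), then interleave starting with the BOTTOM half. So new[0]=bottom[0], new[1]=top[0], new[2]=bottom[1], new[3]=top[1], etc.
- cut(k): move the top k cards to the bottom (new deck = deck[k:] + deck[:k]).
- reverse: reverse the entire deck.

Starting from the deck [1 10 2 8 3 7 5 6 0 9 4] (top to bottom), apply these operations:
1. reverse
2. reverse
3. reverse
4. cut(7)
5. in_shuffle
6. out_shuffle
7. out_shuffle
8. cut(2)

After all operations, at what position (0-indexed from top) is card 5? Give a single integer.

After op 1 (reverse): [4 9 0 6 5 7 3 8 2 10 1]
After op 2 (reverse): [1 10 2 8 3 7 5 6 0 9 4]
After op 3 (reverse): [4 9 0 6 5 7 3 8 2 10 1]
After op 4 (cut(7)): [8 2 10 1 4 9 0 6 5 7 3]
After op 5 (in_shuffle): [9 8 0 2 6 10 5 1 7 4 3]
After op 6 (out_shuffle): [9 5 8 1 0 7 2 4 6 3 10]
After op 7 (out_shuffle): [9 2 5 4 8 6 1 3 0 10 7]
After op 8 (cut(2)): [5 4 8 6 1 3 0 10 7 9 2]
Card 5 is at position 0.

Answer: 0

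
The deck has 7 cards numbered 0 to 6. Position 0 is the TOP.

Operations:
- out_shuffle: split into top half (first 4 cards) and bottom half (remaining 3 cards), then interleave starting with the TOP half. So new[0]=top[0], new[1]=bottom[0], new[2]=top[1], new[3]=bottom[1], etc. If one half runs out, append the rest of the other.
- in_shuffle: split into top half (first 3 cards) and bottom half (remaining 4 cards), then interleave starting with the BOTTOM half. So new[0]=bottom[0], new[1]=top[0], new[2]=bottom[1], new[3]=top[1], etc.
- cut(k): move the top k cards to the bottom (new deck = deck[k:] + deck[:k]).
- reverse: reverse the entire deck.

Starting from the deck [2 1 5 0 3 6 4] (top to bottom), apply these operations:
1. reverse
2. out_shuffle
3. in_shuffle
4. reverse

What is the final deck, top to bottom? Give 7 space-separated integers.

Answer: 0 6 2 5 3 4 1

Derivation:
After op 1 (reverse): [4 6 3 0 5 1 2]
After op 2 (out_shuffle): [4 5 6 1 3 2 0]
After op 3 (in_shuffle): [1 4 3 5 2 6 0]
After op 4 (reverse): [0 6 2 5 3 4 1]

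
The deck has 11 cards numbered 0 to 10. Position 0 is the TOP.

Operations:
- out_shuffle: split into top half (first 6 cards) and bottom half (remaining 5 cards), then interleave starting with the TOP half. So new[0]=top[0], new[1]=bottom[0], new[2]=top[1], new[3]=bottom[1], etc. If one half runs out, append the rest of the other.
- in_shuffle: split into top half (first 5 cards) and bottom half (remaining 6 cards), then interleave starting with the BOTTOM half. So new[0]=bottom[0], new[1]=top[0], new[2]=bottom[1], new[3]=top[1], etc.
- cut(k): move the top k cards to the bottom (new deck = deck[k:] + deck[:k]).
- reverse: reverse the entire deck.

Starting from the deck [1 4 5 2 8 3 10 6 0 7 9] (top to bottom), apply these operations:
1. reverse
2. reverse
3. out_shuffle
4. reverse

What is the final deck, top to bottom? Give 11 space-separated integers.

After op 1 (reverse): [9 7 0 6 10 3 8 2 5 4 1]
After op 2 (reverse): [1 4 5 2 8 3 10 6 0 7 9]
After op 3 (out_shuffle): [1 10 4 6 5 0 2 7 8 9 3]
After op 4 (reverse): [3 9 8 7 2 0 5 6 4 10 1]

Answer: 3 9 8 7 2 0 5 6 4 10 1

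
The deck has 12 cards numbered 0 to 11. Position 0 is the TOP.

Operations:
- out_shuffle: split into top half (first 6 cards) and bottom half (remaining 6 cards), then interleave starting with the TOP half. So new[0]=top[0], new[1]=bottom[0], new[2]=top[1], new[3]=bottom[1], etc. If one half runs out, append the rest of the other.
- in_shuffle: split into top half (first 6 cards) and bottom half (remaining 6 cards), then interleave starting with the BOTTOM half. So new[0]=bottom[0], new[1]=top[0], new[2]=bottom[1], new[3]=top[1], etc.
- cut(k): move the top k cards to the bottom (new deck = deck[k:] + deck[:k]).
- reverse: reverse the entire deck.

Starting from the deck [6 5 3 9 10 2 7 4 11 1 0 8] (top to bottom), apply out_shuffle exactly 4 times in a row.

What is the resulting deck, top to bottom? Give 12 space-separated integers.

Answer: 6 1 4 2 9 5 0 11 7 10 3 8

Derivation:
After op 1 (out_shuffle): [6 7 5 4 3 11 9 1 10 0 2 8]
After op 2 (out_shuffle): [6 9 7 1 5 10 4 0 3 2 11 8]
After op 3 (out_shuffle): [6 4 9 0 7 3 1 2 5 11 10 8]
After op 4 (out_shuffle): [6 1 4 2 9 5 0 11 7 10 3 8]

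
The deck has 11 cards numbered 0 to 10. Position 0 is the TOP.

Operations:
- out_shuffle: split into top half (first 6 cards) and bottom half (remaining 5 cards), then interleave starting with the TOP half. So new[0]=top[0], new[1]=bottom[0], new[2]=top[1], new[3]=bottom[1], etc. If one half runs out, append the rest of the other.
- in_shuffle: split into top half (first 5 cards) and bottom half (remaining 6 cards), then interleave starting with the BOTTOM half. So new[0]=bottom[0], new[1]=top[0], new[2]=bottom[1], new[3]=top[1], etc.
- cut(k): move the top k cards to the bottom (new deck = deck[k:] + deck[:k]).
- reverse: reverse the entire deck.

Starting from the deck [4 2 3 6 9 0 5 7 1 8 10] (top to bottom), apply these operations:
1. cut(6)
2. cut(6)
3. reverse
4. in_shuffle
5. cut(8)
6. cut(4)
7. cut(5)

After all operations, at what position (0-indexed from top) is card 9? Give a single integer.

After op 1 (cut(6)): [5 7 1 8 10 4 2 3 6 9 0]
After op 2 (cut(6)): [2 3 6 9 0 5 7 1 8 10 4]
After op 3 (reverse): [4 10 8 1 7 5 0 9 6 3 2]
After op 4 (in_shuffle): [5 4 0 10 9 8 6 1 3 7 2]
After op 5 (cut(8)): [3 7 2 5 4 0 10 9 8 6 1]
After op 6 (cut(4)): [4 0 10 9 8 6 1 3 7 2 5]
After op 7 (cut(5)): [6 1 3 7 2 5 4 0 10 9 8]
Card 9 is at position 9.

Answer: 9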